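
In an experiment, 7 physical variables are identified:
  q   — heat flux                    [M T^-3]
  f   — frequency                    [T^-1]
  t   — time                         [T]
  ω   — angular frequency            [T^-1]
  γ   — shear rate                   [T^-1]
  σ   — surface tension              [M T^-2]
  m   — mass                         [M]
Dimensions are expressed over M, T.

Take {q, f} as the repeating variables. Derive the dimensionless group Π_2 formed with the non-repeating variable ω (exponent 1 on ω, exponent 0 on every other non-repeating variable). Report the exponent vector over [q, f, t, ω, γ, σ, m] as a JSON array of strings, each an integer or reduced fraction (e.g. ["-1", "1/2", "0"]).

Write exponents as rows M,T / cols q,f,t,ω,γ,σ,m:
  M: [ 1  0  0  0  0  1  1]
  T: [-3 -1  1 -1 -1 -2  0]
Echelon form has 2 nonzero rows (pivots: q,f)
Repeat: q,f; free: t,ω,γ,σ,m
RREF:
  r0: [   1    0    0    0    0    1    1]
  r1: [   0    1   -1    1    1   -1   -3]
Fix exponent of ω at 1, t at 0, γ at 0, σ at 0, m at 0; solve each RREF row for its pivot's exponent:
  r0: exp(q) + (0)·1 = 0 ⇒ exp(q) = 0
  r1: exp(f) + (1)·1 = 0 ⇒ exp(f) = -1
Π_2 = f^-1 · ω

["0", "-1", "0", "1", "0", "0", "0"]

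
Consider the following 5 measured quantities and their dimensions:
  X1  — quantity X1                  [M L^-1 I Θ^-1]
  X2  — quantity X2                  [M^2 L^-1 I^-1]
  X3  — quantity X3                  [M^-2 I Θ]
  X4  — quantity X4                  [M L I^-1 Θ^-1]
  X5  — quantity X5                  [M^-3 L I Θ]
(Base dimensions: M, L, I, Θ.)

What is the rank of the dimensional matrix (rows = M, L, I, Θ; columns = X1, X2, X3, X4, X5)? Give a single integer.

3

Dimensional matrix (M×L×I×Θ by X1×X2×X3×X4×X5):
  M: [ 1  2 -2  1 -3]
  L: [-1 -1  0  1  1]
  I: [ 1 -1  1 -1  1]
  Θ: [-1  0  1 -1  1]
Echelon form has 3 nonzero rows (pivots: X1,X2,X3)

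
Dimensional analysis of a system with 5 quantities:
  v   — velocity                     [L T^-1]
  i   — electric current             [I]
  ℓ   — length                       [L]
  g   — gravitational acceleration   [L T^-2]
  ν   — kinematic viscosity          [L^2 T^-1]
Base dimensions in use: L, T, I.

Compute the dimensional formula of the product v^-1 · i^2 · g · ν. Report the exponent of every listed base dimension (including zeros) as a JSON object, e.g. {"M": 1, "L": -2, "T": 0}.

Write exponents as rows L,T,I / cols v,i,ℓ,g,ν:
  L: [ 1  0  1  1  2]
  T: [-1  0  0 -2 -1]
  I: [ 0  1  0  0  0]
  [L]: (-1)·1+(2)·0+(1)·1+(1)·2 = 2
  [T]: (-1)·-1+(2)·0+(1)·-2+(1)·-1 = -2
  [I]: (-1)·0+(2)·1+(1)·0+(1)·0 = 2
⇒ L^2 T^-2 I^2

{"L": 2, "T": -2, "I": 2}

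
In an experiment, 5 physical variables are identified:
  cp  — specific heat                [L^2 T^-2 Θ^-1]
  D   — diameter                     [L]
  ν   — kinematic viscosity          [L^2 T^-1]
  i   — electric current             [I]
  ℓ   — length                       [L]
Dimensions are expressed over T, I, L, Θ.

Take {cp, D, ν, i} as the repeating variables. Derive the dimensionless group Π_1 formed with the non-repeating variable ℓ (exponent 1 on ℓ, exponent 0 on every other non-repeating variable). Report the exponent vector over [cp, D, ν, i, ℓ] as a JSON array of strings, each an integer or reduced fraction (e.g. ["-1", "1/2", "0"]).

Dimensional matrix (T×I×L×Θ by cp×D×ν×i×ℓ):
  T: [-2  0 -1  0  0]
  I: [ 0  0  0  1  0]
  L: [ 2  1  2  0  1]
  Θ: [-1  0  0  0  0]
Row reduction gives pivot columns cp,D,ν,i; rank = 4
Pivot set = {cp,D,ν,i}, free = {ℓ}
RREF:
  r0: [   1    0    0    0    0]
  r1: [   0    1    0    0    1]
  r2: [   0    0    1    0    0]
  r3: [   0    0    0    1    0]
Fix exponent of ℓ at 1; solve each RREF row for its pivot's exponent:
  r0: exp(cp) + (0)·1 = 0 ⇒ exp(cp) = 0
  r1: exp(D) + (1)·1 = 0 ⇒ exp(D) = -1
  r2: exp(ν) + (0)·1 = 0 ⇒ exp(ν) = 0
  r3: exp(i) + (0)·1 = 0 ⇒ exp(i) = 0
Π_1 = D^-1 · ℓ

["0", "-1", "0", "0", "1"]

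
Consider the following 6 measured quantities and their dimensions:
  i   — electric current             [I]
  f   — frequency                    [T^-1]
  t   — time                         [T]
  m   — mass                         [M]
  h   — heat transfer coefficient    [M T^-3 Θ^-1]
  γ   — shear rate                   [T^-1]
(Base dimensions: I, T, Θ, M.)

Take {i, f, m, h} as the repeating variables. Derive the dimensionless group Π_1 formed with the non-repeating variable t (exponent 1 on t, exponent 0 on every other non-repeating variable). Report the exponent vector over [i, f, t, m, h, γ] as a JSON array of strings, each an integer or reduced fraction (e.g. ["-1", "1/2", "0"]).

["0", "1", "1", "0", "0", "0"]

Dimensional matrix (I×T×Θ×M by i×f×t×m×h×γ):
  I: [ 1  0  0  0  0  0]
  T: [ 0 -1  1  0 -3 -1]
  Θ: [ 0  0  0  0 -1  0]
  M: [ 0  0  0  1  1  0]
Echelon form has 4 nonzero rows (pivots: i,f,m,h)
Repeat: i,f,m,h; free: t,γ
RREF:
  r0: [   1    0    0    0    0    0]
  r1: [   0    1   -1    0    0    1]
  r2: [   0    0    0    1    0    0]
  r3: [   0    0    0    0    1    0]
Fix exponent of t at 1, γ at 0; solve each RREF row for its pivot's exponent:
  r0: exp(i) + (0)·1 = 0 ⇒ exp(i) = 0
  r1: exp(f) + (-1)·1 = 0 ⇒ exp(f) = 1
  r2: exp(m) + (0)·1 = 0 ⇒ exp(m) = 0
  r3: exp(h) + (0)·1 = 0 ⇒ exp(h) = 0
Π_1 = f · t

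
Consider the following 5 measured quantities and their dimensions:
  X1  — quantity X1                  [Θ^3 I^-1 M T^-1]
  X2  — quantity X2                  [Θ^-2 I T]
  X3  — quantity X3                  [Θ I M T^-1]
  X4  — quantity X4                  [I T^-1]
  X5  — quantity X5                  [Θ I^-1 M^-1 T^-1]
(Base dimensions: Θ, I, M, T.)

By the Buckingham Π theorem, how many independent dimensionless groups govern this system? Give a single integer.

Exponent matrix [Θ,I,M,T] × [X1,X2,X3,X4,X5]:
  Θ: [ 3 -2  1  0  1]
  I: [-1  1  1  1 -1]
  M: [ 1  0  1  0 -1]
  T: [-1  1 -1 -1 -1]
RREF → pivots at {X1,X2,X3} ⇒ r = 3
Π count = n − r = 5 − 3 = 2

2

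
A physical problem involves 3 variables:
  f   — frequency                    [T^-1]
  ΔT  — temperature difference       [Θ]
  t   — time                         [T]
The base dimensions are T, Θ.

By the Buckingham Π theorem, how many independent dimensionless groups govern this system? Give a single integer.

1

Exponent matrix [T,Θ] × [f,ΔT,t]:
  T: [-1  0  1]
  Θ: [ 0  1  0]
Row reduction gives pivot columns f,ΔT; rank = 2
n=3, r=2 ⇒ 1 dimensionless group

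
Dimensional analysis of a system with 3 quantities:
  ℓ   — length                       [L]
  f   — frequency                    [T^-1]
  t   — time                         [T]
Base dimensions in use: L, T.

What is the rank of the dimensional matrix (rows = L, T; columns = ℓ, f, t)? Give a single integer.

Dimensional matrix (L×T by ℓ×f×t):
  L: [ 1  0  0]
  T: [ 0 -1  1]
Echelon form has 2 nonzero rows (pivots: ℓ,f)

2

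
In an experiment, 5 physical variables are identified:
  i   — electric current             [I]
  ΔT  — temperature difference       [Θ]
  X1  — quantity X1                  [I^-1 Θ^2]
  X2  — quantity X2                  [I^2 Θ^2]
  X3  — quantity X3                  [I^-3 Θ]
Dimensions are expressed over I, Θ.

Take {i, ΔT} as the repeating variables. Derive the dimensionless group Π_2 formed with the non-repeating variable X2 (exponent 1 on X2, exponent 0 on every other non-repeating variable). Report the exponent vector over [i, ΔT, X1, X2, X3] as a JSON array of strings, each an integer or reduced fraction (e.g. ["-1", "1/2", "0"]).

["-2", "-2", "0", "1", "0"]

Dimensional matrix (I×Θ by i×ΔT×X1×X2×X3):
  I: [ 1  0 -1  2 -3]
  Θ: [ 0  1  2  2  1]
RREF → pivots at {i,ΔT} ⇒ r = 2
Pivot set = {i,ΔT}, free = {X1,X2,X3}
RREF:
  r0: [   1    0   -1    2   -3]
  r1: [   0    1    2    2    1]
Fix exponent of X2 at 1, X1 at 0, X3 at 0; solve each RREF row for its pivot's exponent:
  r0: exp(i) + (2)·1 = 0 ⇒ exp(i) = -2
  r1: exp(ΔT) + (2)·1 = 0 ⇒ exp(ΔT) = -2
Π_2 = i^-2 · ΔT^-2 · X2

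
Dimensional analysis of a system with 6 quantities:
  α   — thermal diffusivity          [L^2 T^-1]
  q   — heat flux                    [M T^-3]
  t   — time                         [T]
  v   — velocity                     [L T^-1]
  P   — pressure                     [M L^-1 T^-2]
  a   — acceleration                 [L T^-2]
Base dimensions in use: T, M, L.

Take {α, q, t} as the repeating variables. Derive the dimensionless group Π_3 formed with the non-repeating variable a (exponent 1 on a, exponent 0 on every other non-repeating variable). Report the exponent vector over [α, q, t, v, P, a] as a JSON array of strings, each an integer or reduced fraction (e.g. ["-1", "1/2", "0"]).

Exponent matrix [T,M,L] × [α,q,t,v,P,a]:
  T: [-1 -3  1 -1 -2 -2]
  M: [ 0  1  0  0  1  0]
  L: [ 2  0  0  1 -1  1]
Echelon form has 3 nonzero rows (pivots: α,q,t)
Pivot set = {α,q,t}, free = {v,P,a}
RREF:
  r0: [   1    0    0  1/2 -1/2  1/2]
  r1: [   0    1    0    0    1    0]
  r2: [   0    0    1 -1/2  1/2 -3/2]
Fix exponent of a at 1, v at 0, P at 0; solve each RREF row for its pivot's exponent:
  r0: exp(α) + (1/2)·1 = 0 ⇒ exp(α) = -1/2
  r1: exp(q) + (0)·1 = 0 ⇒ exp(q) = 0
  r2: exp(t) + (-3/2)·1 = 0 ⇒ exp(t) = 3/2
Π_3 = α^(-1/2) · t^(3/2) · a

["-1/2", "0", "3/2", "0", "0", "1"]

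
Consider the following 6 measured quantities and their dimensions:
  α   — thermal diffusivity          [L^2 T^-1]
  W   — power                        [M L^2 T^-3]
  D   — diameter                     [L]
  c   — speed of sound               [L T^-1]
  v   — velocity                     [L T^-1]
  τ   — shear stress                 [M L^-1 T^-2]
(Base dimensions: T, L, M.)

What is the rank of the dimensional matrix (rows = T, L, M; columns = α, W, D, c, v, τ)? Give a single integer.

Exponent matrix [T,L,M] × [α,W,D,c,v,τ]:
  T: [-1 -3  0 -1 -1 -2]
  L: [ 2  2  1  1  1 -1]
  M: [ 0  1  0  0  0  1]
Row reduction gives pivot columns α,W,D; rank = 3

3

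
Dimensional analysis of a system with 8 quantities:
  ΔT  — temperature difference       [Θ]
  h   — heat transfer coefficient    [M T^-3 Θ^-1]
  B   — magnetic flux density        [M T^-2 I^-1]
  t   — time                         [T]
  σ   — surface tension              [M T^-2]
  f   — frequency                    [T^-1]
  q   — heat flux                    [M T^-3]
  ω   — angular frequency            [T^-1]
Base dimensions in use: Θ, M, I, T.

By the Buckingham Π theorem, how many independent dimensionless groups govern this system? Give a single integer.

Exponent matrix [Θ,M,I,T] × [ΔT,h,B,t,σ,f,q,ω]:
  Θ: [ 1 -1  0  0  0  0  0  0]
  M: [ 0  1  1  0  1  0  1  0]
  I: [ 0  0 -1  0  0  0  0  0]
  T: [ 0 -3 -2  1 -2 -1 -3 -1]
Row reduction gives pivot columns ΔT,h,B,t; rank = 4
Π count = n − r = 8 − 4 = 4

4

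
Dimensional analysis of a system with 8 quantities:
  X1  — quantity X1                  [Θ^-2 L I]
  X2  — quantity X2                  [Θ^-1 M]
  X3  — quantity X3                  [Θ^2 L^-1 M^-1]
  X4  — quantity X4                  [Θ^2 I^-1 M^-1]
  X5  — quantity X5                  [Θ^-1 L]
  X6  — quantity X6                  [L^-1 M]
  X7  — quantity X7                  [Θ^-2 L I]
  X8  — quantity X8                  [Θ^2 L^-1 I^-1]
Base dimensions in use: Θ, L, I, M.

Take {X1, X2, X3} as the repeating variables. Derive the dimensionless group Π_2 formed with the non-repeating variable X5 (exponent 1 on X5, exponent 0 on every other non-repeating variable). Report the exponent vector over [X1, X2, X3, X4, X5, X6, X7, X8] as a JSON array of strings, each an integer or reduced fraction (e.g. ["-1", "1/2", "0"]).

["0", "1", "1", "0", "1", "0", "0", "0"]

Exponent matrix [Θ,L,I,M] × [X1,X2,X3,X4,X5,X6,X7,X8]:
  Θ: [-2 -1  2  2 -1  0 -2  2]
  L: [ 1  0 -1  0  1 -1  1 -1]
  I: [ 1  0  0 -1  0  0  1 -1]
  M: [ 0  1 -1 -1  0  1  0  0]
RREF → pivots at {X1,X2,X3} ⇒ r = 3
Pivot set = {X1,X2,X3}, free = {X4,X5,X6,X7,X8}
RREF:
  r0: [   1    0    0   -1    0    0    1   -1]
  r1: [   0    1    0   -2   -1    2    0    0]
  r2: [   0    0    1   -1   -1    1    0    0]
  r3: [   0    0    0    0    0    0    0    0]
Fix exponent of X5 at 1, X4 at 0, X6 at 0, X7 at 0, X8 at 0; solve each RREF row for its pivot's exponent:
  r0: exp(X1) + (0)·1 = 0 ⇒ exp(X1) = 0
  r1: exp(X2) + (-1)·1 = 0 ⇒ exp(X2) = 1
  r2: exp(X3) + (-1)·1 = 0 ⇒ exp(X3) = 1
Π_2 = X2 · X3 · X5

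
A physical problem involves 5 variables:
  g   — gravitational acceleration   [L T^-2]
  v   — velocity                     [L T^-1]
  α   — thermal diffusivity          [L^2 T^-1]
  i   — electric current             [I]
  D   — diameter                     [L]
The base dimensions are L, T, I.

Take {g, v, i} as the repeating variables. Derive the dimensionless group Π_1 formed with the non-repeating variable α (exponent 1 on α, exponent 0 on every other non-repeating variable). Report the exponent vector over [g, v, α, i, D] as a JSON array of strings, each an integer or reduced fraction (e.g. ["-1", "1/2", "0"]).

Exponent matrix [L,T,I] × [g,v,α,i,D]:
  L: [ 1  1  2  0  1]
  T: [-2 -1 -1  0  0]
  I: [ 0  0  0  1  0]
RREF → pivots at {g,v,i} ⇒ r = 3
Repeat: g,v,i; free: α,D
RREF:
  r0: [   1    0   -1    0   -1]
  r1: [   0    1    3    0    2]
  r2: [   0    0    0    1    0]
Fix exponent of α at 1, D at 0; solve each RREF row for its pivot's exponent:
  r0: exp(g) + (-1)·1 = 0 ⇒ exp(g) = 1
  r1: exp(v) + (3)·1 = 0 ⇒ exp(v) = -3
  r2: exp(i) + (0)·1 = 0 ⇒ exp(i) = 0
Π_1 = g · v^-3 · α

["1", "-3", "1", "0", "0"]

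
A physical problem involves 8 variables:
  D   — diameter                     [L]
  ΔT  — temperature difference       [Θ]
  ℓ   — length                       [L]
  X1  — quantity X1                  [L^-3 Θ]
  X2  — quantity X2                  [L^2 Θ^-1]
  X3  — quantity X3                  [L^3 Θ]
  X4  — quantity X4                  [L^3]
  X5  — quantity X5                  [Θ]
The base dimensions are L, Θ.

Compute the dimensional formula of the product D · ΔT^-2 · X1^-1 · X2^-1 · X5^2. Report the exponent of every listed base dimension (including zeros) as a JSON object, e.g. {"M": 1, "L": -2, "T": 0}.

{"L": 2, "Θ": 0}

Exponent matrix [L,Θ] × [D,ΔT,ℓ,X1,X2,X3,X4,X5]:
  L: [ 1  0  1 -3  2  3  3  0]
  Θ: [ 0  1  0  1 -1  1  0  1]
  [L]: (1)·1+(-2)·0+(-1)·-3+(-1)·2+(2)·0 = 2
  [Θ]: (1)·0+(-2)·1+(-1)·1+(-1)·-1+(2)·1 = 0
⇒ L^2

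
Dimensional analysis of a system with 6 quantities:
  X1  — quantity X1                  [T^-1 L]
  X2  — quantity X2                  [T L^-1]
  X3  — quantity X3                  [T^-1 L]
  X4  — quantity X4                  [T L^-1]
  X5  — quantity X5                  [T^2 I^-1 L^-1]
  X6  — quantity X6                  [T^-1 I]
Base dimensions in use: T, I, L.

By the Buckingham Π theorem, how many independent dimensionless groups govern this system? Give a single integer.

4

Dimensional matrix (T×I×L by X1×X2×X3×X4×X5×X6):
  T: [-1  1 -1  1  2 -1]
  I: [ 0  0  0  0 -1  1]
  L: [ 1 -1  1 -1 -1  0]
RREF → pivots at {X1,X5} ⇒ r = 2
n=6, r=2 ⇒ 4 dimensionless groups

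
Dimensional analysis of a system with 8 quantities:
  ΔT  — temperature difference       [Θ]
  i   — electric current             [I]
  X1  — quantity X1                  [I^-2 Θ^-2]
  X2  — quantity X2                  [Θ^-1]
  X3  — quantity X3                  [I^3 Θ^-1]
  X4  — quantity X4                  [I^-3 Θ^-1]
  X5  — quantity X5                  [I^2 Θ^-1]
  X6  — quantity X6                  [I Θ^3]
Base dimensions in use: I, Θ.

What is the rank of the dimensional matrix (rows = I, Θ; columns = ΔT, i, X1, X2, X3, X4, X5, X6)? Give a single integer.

2

Exponent matrix [I,Θ] × [ΔT,i,X1,X2,X3,X4,X5,X6]:
  I: [ 0  1 -2  0  3 -3  2  1]
  Θ: [ 1  0 -2 -1 -1 -1 -1  3]
RREF → pivots at {ΔT,i} ⇒ r = 2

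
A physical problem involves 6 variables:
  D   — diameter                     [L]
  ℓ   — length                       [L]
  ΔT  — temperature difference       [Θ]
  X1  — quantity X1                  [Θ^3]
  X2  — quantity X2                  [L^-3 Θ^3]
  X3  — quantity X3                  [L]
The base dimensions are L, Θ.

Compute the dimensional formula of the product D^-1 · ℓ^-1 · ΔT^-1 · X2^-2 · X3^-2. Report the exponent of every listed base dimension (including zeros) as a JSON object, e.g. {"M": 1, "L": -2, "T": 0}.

{"L": 2, "Θ": -7}

Dimensional matrix (L×Θ by D×ℓ×ΔT×X1×X2×X3):
  L: [ 1  1  0  0 -3  1]
  Θ: [ 0  0  1  3  3  0]
  [L]: (-1)·1+(-1)·1+(-1)·0+(-2)·-3+(-2)·1 = 2
  [Θ]: (-1)·0+(-1)·0+(-1)·1+(-2)·3+(-2)·0 = -7
⇒ L^2 Θ^-7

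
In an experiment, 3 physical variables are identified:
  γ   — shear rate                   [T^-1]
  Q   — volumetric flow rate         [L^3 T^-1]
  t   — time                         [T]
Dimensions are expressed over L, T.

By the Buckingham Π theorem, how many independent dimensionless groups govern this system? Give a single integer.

1

Exponent matrix [L,T] × [γ,Q,t]:
  L: [ 0  3  0]
  T: [-1 -1  1]
Echelon form has 2 nonzero rows (pivots: γ,Q)
3 vars − rank 2 = 1 Π group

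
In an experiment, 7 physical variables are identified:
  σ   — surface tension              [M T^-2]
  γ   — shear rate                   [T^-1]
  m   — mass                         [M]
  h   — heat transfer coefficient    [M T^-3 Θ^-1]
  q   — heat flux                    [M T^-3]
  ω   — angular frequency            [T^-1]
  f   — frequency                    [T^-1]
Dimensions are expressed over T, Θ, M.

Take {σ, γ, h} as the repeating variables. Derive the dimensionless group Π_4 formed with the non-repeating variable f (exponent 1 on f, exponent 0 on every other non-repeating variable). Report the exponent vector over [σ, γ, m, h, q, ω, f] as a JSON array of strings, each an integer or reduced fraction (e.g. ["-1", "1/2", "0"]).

["0", "-1", "0", "0", "0", "0", "1"]

Dimensional matrix (T×Θ×M by σ×γ×m×h×q×ω×f):
  T: [-2 -1  0 -3 -3 -1 -1]
  Θ: [ 0  0  0 -1  0  0  0]
  M: [ 1  0  1  1  1  0  0]
Echelon form has 3 nonzero rows (pivots: σ,γ,h)
Repeat: σ,γ,h; free: m,q,ω,f
RREF:
  r0: [   1    0    1    0    1    0    0]
  r1: [   0    1   -2    0    1    1    1]
  r2: [   0    0    0    1    0    0    0]
Fix exponent of f at 1, m at 0, q at 0, ω at 0; solve each RREF row for its pivot's exponent:
  r0: exp(σ) + (0)·1 = 0 ⇒ exp(σ) = 0
  r1: exp(γ) + (1)·1 = 0 ⇒ exp(γ) = -1
  r2: exp(h) + (0)·1 = 0 ⇒ exp(h) = 0
Π_4 = γ^-1 · f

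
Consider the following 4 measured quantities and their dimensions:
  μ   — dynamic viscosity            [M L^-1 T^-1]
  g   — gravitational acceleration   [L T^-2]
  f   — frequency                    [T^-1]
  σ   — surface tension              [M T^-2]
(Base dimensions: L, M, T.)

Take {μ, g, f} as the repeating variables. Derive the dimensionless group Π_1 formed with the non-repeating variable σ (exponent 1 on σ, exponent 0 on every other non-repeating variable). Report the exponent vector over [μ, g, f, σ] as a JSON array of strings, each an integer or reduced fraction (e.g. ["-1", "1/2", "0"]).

Exponent matrix [L,M,T] × [μ,g,f,σ]:
  L: [-1  1  0  0]
  M: [ 1  0  0  1]
  T: [-1 -2 -1 -2]
RREF → pivots at {μ,g,f} ⇒ r = 3
Repeat: μ,g,f; free: σ
RREF:
  r0: [   1    0    0    1]
  r1: [   0    1    0    1]
  r2: [   0    0    1   -1]
Fix exponent of σ at 1; solve each RREF row for its pivot's exponent:
  r0: exp(μ) + (1)·1 = 0 ⇒ exp(μ) = -1
  r1: exp(g) + (1)·1 = 0 ⇒ exp(g) = -1
  r2: exp(f) + (-1)·1 = 0 ⇒ exp(f) = 1
Π_1 = μ^-1 · g^-1 · f · σ

["-1", "-1", "1", "1"]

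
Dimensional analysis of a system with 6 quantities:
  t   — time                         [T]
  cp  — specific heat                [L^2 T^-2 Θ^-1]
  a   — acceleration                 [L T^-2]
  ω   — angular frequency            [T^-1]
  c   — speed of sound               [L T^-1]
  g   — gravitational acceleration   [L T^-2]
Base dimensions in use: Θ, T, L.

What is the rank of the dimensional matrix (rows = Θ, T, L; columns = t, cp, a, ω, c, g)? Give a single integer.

3

Dimensional matrix (Θ×T×L by t×cp×a×ω×c×g):
  Θ: [ 0 -1  0  0  0  0]
  T: [ 1 -2 -2 -1 -1 -2]
  L: [ 0  2  1  0  1  1]
RREF → pivots at {t,cp,a} ⇒ r = 3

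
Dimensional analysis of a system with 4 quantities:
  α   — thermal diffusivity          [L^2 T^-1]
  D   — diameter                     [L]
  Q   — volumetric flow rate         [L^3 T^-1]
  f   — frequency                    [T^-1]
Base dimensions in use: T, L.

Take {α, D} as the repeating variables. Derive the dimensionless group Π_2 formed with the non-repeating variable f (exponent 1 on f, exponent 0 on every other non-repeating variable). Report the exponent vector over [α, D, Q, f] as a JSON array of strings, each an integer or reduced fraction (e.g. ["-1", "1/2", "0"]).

Write exponents as rows T,L / cols α,D,Q,f:
  T: [-1  0 -1 -1]
  L: [ 2  1  3  0]
RREF → pivots at {α,D} ⇒ r = 2
Repeat: α,D; free: Q,f
RREF:
  r0: [   1    0    1    1]
  r1: [   0    1    1   -2]
Fix exponent of f at 1, Q at 0; solve each RREF row for its pivot's exponent:
  r0: exp(α) + (1)·1 = 0 ⇒ exp(α) = -1
  r1: exp(D) + (-2)·1 = 0 ⇒ exp(D) = 2
Π_2 = α^-1 · D^2 · f

["-1", "2", "0", "1"]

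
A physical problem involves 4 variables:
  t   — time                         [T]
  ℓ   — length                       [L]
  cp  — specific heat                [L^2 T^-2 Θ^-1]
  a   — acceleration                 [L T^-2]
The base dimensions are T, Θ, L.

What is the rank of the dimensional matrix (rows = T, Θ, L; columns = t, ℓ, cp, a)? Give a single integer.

3

Write exponents as rows T,Θ,L / cols t,ℓ,cp,a:
  T: [ 1  0 -2 -2]
  Θ: [ 0  0 -1  0]
  L: [ 0  1  2  1]
Echelon form has 3 nonzero rows (pivots: t,ℓ,cp)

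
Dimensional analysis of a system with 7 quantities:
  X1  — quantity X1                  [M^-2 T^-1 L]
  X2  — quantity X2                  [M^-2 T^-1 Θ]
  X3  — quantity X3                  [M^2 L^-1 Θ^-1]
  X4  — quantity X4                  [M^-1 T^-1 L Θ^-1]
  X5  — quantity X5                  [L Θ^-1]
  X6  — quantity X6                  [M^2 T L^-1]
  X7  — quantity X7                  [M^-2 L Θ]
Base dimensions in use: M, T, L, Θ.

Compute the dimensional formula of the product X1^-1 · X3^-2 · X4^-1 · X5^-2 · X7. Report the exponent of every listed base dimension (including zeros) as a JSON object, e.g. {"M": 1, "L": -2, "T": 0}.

{"M": -3, "T": 2, "L": -1, "Θ": 6}

Write exponents as rows M,T,L,Θ / cols X1,X2,X3,X4,X5,X6,X7:
  M: [-2 -2  2 -1  0  2 -2]
  T: [-1 -1  0 -1  0  1  0]
  L: [ 1  0 -1  1  1 -1  1]
  Θ: [ 0  1 -1 -1 -1  0  1]
  [M]: (-1)·-2+(-2)·2+(-1)·-1+(-2)·0+(1)·-2 = -3
  [T]: (-1)·-1+(-2)·0+(-1)·-1+(-2)·0+(1)·0 = 2
  [L]: (-1)·1+(-2)·-1+(-1)·1+(-2)·1+(1)·1 = -1
  [Θ]: (-1)·0+(-2)·-1+(-1)·-1+(-2)·-1+(1)·1 = 6
⇒ M^-3 T^2 L^-1 Θ^6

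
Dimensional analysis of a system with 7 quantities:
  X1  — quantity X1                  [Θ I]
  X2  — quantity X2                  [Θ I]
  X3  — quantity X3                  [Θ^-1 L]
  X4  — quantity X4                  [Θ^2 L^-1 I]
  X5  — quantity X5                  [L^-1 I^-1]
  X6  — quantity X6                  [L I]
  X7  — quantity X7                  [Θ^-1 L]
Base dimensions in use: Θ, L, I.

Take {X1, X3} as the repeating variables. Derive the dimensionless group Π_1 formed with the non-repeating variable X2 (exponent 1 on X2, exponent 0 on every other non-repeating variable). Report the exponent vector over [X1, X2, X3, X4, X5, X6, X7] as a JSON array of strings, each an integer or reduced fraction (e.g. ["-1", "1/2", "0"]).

Write exponents as rows Θ,L,I / cols X1,X2,X3,X4,X5,X6,X7:
  Θ: [ 1  1 -1  2  0  0 -1]
  L: [ 0  0  1 -1 -1  1  1]
  I: [ 1  1  0  1 -1  1  0]
Row reduction gives pivot columns X1,X3; rank = 2
Repeat: X1,X3; free: X2,X4,X5,X6,X7
RREF:
  r0: [   1    1    0    1   -1    1    0]
  r1: [   0    0    1   -1   -1    1    1]
  r2: [   0    0    0    0    0    0    0]
Fix exponent of X2 at 1, X4 at 0, X5 at 0, X6 at 0, X7 at 0; solve each RREF row for its pivot's exponent:
  r0: exp(X1) + (1)·1 = 0 ⇒ exp(X1) = -1
  r1: exp(X3) + (0)·1 = 0 ⇒ exp(X3) = 0
Π_1 = X1^-1 · X2

["-1", "1", "0", "0", "0", "0", "0"]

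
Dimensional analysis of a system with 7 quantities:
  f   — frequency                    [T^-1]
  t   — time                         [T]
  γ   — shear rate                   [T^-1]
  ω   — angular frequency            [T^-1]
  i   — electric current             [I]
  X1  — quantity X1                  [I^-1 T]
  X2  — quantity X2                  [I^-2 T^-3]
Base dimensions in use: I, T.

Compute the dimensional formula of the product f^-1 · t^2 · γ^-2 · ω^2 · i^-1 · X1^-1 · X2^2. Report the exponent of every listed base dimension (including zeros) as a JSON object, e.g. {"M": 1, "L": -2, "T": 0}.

Exponent matrix [I,T] × [f,t,γ,ω,i,X1,X2]:
  I: [ 0  0  0  0  1 -1 -2]
  T: [-1  1 -1 -1  0  1 -3]
  [I]: (-1)·0+(2)·0+(-2)·0+(2)·0+(-1)·1+(-1)·-1+(2)·-2 = -4
  [T]: (-1)·-1+(2)·1+(-2)·-1+(2)·-1+(-1)·0+(-1)·1+(2)·-3 = -4
⇒ I^-4 T^-4

{"I": -4, "T": -4}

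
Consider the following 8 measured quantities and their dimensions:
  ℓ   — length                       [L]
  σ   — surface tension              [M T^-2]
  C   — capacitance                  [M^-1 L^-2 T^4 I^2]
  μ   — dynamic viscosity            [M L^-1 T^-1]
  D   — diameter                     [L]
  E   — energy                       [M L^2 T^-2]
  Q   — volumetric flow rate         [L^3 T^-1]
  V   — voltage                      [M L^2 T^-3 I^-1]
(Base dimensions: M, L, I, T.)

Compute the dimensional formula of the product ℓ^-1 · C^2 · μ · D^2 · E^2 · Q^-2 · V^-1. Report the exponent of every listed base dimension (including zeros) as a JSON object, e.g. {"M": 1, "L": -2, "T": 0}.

Exponent matrix [M,L,I,T] × [ℓ,σ,C,μ,D,E,Q,V]:
  M: [ 0  1 -1  1  0  1  0  1]
  L: [ 1  0 -2 -1  1  2  3  2]
  I: [ 0  0  2  0  0  0  0 -1]
  T: [ 0 -2  4 -1  0 -2 -1 -3]
  [M]: (-1)·0+(2)·-1+(1)·1+(2)·0+(2)·1+(-2)·0+(-1)·1 = 0
  [L]: (-1)·1+(2)·-2+(1)·-1+(2)·1+(2)·2+(-2)·3+(-1)·2 = -8
  [I]: (-1)·0+(2)·2+(1)·0+(2)·0+(2)·0+(-2)·0+(-1)·-1 = 5
  [T]: (-1)·0+(2)·4+(1)·-1+(2)·0+(2)·-2+(-2)·-1+(-1)·-3 = 8
⇒ L^-8 I^5 T^8

{"M": 0, "L": -8, "I": 5, "T": 8}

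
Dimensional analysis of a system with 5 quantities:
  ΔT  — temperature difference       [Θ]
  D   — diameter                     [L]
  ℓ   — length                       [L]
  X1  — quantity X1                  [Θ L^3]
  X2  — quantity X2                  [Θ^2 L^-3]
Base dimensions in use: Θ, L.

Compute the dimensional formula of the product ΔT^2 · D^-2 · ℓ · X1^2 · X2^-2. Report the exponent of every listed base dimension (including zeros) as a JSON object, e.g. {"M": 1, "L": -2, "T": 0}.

{"Θ": 0, "L": 11}

Dimensional matrix (Θ×L by ΔT×D×ℓ×X1×X2):
  Θ: [ 1  0  0  1  2]
  L: [ 0  1  1  3 -3]
  [Θ]: (2)·1+(-2)·0+(1)·0+(2)·1+(-2)·2 = 0
  [L]: (2)·0+(-2)·1+(1)·1+(2)·3+(-2)·-3 = 11
⇒ L^11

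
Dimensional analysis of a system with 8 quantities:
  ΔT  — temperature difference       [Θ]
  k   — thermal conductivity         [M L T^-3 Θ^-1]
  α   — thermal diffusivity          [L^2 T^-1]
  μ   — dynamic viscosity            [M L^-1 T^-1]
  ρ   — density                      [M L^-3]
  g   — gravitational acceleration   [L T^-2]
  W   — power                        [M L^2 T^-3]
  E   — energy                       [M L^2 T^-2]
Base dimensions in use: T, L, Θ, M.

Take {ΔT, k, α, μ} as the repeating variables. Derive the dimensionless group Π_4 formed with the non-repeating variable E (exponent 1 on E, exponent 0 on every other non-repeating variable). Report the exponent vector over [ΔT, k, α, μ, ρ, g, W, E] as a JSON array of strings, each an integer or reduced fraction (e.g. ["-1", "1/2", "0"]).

["1/2", "1/2", "-2", "-3/2", "0", "0", "0", "1"]

Exponent matrix [T,L,Θ,M] × [ΔT,k,α,μ,ρ,g,W,E]:
  T: [ 0 -3 -1 -1  0 -2 -3 -2]
  L: [ 0  1  2 -1 -3  1  2  2]
  Θ: [ 1 -1  0  0  0  0  0  0]
  M: [ 0  1  0  1  1  0  1  1]
Row reduction gives pivot columns ΔT,k,α,μ; rank = 4
Pivot set = {ΔT,k,α,μ}, free = {ρ,g,W,E}
RREF:
  r0: [   1    0    0    0    0  3/2  1/2 -1/2]
  r1: [   0    1    0    0    0  3/2  1/2 -1/2]
  r2: [   0    0    1    0   -1   -1    1    2]
  r3: [   0    0    0    1    1 -3/2  1/2  3/2]
Fix exponent of E at 1, ρ at 0, g at 0, W at 0; solve each RREF row for its pivot's exponent:
  r0: exp(ΔT) + (-1/2)·1 = 0 ⇒ exp(ΔT) = 1/2
  r1: exp(k) + (-1/2)·1 = 0 ⇒ exp(k) = 1/2
  r2: exp(α) + (2)·1 = 0 ⇒ exp(α) = -2
  r3: exp(μ) + (3/2)·1 = 0 ⇒ exp(μ) = -3/2
Π_4 = ΔT^(1/2) · k^(1/2) · α^-2 · μ^(-3/2) · E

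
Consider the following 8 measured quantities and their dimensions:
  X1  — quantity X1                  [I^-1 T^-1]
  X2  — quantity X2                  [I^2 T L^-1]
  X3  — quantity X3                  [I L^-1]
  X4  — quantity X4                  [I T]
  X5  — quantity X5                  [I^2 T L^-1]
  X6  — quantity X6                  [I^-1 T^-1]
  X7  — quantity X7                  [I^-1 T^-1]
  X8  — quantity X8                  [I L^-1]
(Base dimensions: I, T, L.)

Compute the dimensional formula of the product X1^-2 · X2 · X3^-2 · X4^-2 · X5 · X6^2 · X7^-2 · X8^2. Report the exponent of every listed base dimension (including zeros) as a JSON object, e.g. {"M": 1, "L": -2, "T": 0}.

{"I": 4, "T": 2, "L": -2}

Write exponents as rows I,T,L / cols X1,X2,X3,X4,X5,X6,X7,X8:
  I: [-1  2  1  1  2 -1 -1  1]
  T: [-1  1  0  1  1 -1 -1  0]
  L: [ 0 -1 -1  0 -1  0  0 -1]
  [I]: (-2)·-1+(1)·2+(-2)·1+(-2)·1+(1)·2+(2)·-1+(-2)·-1+(2)·1 = 4
  [T]: (-2)·-1+(1)·1+(-2)·0+(-2)·1+(1)·1+(2)·-1+(-2)·-1+(2)·0 = 2
  [L]: (-2)·0+(1)·-1+(-2)·-1+(-2)·0+(1)·-1+(2)·0+(-2)·0+(2)·-1 = -2
⇒ I^4 T^2 L^-2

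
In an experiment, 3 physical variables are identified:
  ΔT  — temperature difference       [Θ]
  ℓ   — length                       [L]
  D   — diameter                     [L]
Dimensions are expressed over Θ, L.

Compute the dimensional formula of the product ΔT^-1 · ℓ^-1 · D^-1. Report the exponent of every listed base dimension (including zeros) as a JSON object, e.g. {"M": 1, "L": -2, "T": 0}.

Dimensional matrix (Θ×L by ΔT×ℓ×D):
  Θ: [ 1  0  0]
  L: [ 0  1  1]
  [Θ]: (-1)·1+(-1)·0+(-1)·0 = -1
  [L]: (-1)·0+(-1)·1+(-1)·1 = -2
⇒ Θ^-1 L^-2

{"Θ": -1, "L": -2}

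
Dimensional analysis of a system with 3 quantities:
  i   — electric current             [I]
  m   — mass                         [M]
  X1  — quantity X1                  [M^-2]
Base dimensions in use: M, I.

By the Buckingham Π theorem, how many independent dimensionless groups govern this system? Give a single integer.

Dimensional matrix (M×I by i×m×X1):
  M: [ 0  1 -2]
  I: [ 1  0  0]
RREF → pivots at {i,m} ⇒ r = 2
n=3, r=2 ⇒ 1 dimensionless group

1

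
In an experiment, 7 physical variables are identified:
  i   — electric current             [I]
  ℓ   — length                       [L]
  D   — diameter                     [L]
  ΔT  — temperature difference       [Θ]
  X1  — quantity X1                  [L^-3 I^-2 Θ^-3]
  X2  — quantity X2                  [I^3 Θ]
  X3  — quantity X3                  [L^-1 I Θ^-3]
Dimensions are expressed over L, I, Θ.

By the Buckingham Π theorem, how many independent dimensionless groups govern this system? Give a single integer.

Exponent matrix [L,I,Θ] × [i,ℓ,D,ΔT,X1,X2,X3]:
  L: [ 0  1  1  0 -3  0 -1]
  I: [ 1  0  0  0 -2  3  1]
  Θ: [ 0  0  0  1 -3  1 -3]
RREF → pivots at {i,ℓ,ΔT} ⇒ r = 3
7 vars − rank 3 = 4 Π groups

4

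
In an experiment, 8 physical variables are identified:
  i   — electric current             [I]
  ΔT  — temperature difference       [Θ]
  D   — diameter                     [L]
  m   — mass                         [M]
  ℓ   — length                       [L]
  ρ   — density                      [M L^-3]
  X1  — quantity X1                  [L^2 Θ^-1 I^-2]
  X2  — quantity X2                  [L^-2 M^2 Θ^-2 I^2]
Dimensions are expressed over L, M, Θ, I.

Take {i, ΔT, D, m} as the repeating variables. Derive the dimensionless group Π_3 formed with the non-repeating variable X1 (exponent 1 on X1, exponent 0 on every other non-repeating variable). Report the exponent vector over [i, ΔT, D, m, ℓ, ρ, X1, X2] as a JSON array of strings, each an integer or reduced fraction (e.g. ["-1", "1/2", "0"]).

["2", "1", "-2", "0", "0", "0", "1", "0"]

Dimensional matrix (L×M×Θ×I by i×ΔT×D×m×ℓ×ρ×X1×X2):
  L: [ 0  0  1  0  1 -3  2 -2]
  M: [ 0  0  0  1  0  1  0  2]
  Θ: [ 0  1  0  0  0  0 -1 -2]
  I: [ 1  0  0  0  0  0 -2  2]
Row reduction gives pivot columns i,ΔT,D,m; rank = 4
Repeat: i,ΔT,D,m; free: ℓ,ρ,X1,X2
RREF:
  r0: [   1    0    0    0    0    0   -2    2]
  r1: [   0    1    0    0    0    0   -1   -2]
  r2: [   0    0    1    0    1   -3    2   -2]
  r3: [   0    0    0    1    0    1    0    2]
Fix exponent of X1 at 1, ℓ at 0, ρ at 0, X2 at 0; solve each RREF row for its pivot's exponent:
  r0: exp(i) + (-2)·1 = 0 ⇒ exp(i) = 2
  r1: exp(ΔT) + (-1)·1 = 0 ⇒ exp(ΔT) = 1
  r2: exp(D) + (2)·1 = 0 ⇒ exp(D) = -2
  r3: exp(m) + (0)·1 = 0 ⇒ exp(m) = 0
Π_3 = i^2 · ΔT · D^-2 · X1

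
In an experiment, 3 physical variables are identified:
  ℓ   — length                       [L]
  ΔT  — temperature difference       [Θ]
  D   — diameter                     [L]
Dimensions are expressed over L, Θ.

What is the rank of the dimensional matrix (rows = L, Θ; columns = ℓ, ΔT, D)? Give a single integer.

2

Dimensional matrix (L×Θ by ℓ×ΔT×D):
  L: [ 1  0  1]
  Θ: [ 0  1  0]
Echelon form has 2 nonzero rows (pivots: ℓ,ΔT)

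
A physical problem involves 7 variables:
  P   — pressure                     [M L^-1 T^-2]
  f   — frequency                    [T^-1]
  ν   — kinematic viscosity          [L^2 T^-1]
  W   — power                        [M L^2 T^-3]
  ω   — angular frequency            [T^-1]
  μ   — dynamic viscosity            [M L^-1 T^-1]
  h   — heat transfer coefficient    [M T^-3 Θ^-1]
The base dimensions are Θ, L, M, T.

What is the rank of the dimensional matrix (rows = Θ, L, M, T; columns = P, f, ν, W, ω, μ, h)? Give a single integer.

4

Exponent matrix [Θ,L,M,T] × [P,f,ν,W,ω,μ,h]:
  Θ: [ 0  0  0  0  0  0 -1]
  L: [-1  0  2  2  0 -1  0]
  M: [ 1  0  0  1  0  1  1]
  T: [-2 -1 -1 -3 -1 -1 -3]
Row reduction gives pivot columns P,f,ν,h; rank = 4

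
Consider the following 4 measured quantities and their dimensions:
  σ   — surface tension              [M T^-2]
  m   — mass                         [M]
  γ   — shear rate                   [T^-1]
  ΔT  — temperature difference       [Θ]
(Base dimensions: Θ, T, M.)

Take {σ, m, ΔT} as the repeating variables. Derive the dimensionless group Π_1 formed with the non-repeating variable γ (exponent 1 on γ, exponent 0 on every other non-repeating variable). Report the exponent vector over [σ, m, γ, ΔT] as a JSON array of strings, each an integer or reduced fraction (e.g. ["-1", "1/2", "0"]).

["-1/2", "1/2", "1", "0"]

Write exponents as rows Θ,T,M / cols σ,m,γ,ΔT:
  Θ: [ 0  0  0  1]
  T: [-2  0 -1  0]
  M: [ 1  1  0  0]
RREF → pivots at {σ,m,ΔT} ⇒ r = 3
Pivot set = {σ,m,ΔT}, free = {γ}
RREF:
  r0: [   1    0  1/2    0]
  r1: [   0    1 -1/2    0]
  r2: [   0    0    0    1]
Fix exponent of γ at 1; solve each RREF row for its pivot's exponent:
  r0: exp(σ) + (1/2)·1 = 0 ⇒ exp(σ) = -1/2
  r1: exp(m) + (-1/2)·1 = 0 ⇒ exp(m) = 1/2
  r2: exp(ΔT) + (0)·1 = 0 ⇒ exp(ΔT) = 0
Π_1 = σ^(-1/2) · m^(1/2) · γ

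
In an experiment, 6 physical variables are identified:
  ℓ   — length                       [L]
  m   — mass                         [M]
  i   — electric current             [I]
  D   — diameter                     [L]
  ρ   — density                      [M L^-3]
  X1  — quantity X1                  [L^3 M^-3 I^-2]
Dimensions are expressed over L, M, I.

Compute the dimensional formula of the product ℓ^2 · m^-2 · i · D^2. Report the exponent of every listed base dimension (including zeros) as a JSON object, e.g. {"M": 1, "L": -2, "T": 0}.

Exponent matrix [L,M,I] × [ℓ,m,i,D,ρ,X1]:
  L: [ 1  0  0  1 -3  3]
  M: [ 0  1  0  0  1 -3]
  I: [ 0  0  1  0  0 -2]
  [L]: (2)·1+(-2)·0+(1)·0+(2)·1 = 4
  [M]: (2)·0+(-2)·1+(1)·0+(2)·0 = -2
  [I]: (2)·0+(-2)·0+(1)·1+(2)·0 = 1
⇒ L^4 M^-2 I

{"L": 4, "M": -2, "I": 1}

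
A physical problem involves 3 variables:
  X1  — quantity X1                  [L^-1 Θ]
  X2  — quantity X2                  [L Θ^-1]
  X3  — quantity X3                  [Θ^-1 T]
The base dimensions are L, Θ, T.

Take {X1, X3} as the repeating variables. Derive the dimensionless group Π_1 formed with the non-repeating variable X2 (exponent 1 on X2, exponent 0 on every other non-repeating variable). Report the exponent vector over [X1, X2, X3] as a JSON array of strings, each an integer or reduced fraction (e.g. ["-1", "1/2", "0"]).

Dimensional matrix (L×Θ×T by X1×X2×X3):
  L: [-1  1  0]
  Θ: [ 1 -1 -1]
  T: [ 0  0  1]
Row reduction gives pivot columns X1,X3; rank = 2
Pivot set = {X1,X3}, free = {X2}
RREF:
  r0: [   1   -1    0]
  r1: [   0    0    1]
  r2: [   0    0    0]
Fix exponent of X2 at 1; solve each RREF row for its pivot's exponent:
  r0: exp(X1) + (-1)·1 = 0 ⇒ exp(X1) = 1
  r1: exp(X3) + (0)·1 = 0 ⇒ exp(X3) = 0
Π_1 = X1 · X2

["1", "1", "0"]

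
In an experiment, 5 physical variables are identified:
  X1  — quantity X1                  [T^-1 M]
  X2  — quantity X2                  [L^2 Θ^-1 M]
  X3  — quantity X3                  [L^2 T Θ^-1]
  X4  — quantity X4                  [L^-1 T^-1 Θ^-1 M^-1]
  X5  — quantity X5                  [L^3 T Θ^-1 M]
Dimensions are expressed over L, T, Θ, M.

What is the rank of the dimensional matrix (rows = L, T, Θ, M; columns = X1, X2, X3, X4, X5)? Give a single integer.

3

Write exponents as rows L,T,Θ,M / cols X1,X2,X3,X4,X5:
  L: [ 0  2  2 -1  3]
  T: [-1  0  1 -1  1]
  Θ: [ 0 -1 -1 -1 -1]
  M: [ 1  1  0 -1  1]
Echelon form has 3 nonzero rows (pivots: X1,X2,X4)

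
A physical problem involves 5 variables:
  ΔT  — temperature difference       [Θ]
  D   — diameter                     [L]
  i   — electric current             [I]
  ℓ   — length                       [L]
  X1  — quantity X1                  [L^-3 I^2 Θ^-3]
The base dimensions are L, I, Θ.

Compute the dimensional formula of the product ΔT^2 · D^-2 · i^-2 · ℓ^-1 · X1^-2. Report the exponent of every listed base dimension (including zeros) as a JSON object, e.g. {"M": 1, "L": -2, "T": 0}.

{"L": 3, "I": -6, "Θ": 8}

Exponent matrix [L,I,Θ] × [ΔT,D,i,ℓ,X1]:
  L: [ 0  1  0  1 -3]
  I: [ 0  0  1  0  2]
  Θ: [ 1  0  0  0 -3]
  [L]: (2)·0+(-2)·1+(-2)·0+(-1)·1+(-2)·-3 = 3
  [I]: (2)·0+(-2)·0+(-2)·1+(-1)·0+(-2)·2 = -6
  [Θ]: (2)·1+(-2)·0+(-2)·0+(-1)·0+(-2)·-3 = 8
⇒ L^3 I^-6 Θ^8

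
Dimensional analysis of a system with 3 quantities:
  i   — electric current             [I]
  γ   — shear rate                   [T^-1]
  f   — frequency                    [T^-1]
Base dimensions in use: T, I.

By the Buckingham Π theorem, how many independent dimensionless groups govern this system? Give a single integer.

1

Write exponents as rows T,I / cols i,γ,f:
  T: [ 0 -1 -1]
  I: [ 1  0  0]
Row reduction gives pivot columns i,γ; rank = 2
Π count = n − r = 3 − 2 = 1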